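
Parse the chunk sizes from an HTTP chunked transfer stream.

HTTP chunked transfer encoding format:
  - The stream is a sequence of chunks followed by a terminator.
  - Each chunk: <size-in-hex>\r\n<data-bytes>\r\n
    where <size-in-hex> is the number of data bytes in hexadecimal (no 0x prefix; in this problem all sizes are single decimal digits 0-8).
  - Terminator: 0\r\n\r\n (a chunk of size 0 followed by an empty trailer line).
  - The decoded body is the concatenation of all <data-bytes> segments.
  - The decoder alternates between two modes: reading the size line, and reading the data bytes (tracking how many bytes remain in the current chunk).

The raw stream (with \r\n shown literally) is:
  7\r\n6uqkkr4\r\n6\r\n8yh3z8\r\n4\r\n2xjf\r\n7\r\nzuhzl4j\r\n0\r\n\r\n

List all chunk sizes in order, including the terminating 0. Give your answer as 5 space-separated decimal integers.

Chunk 1: stream[0..1]='7' size=0x7=7, data at stream[3..10]='6uqkkr4' -> body[0..7], body so far='6uqkkr4'
Chunk 2: stream[12..13]='6' size=0x6=6, data at stream[15..21]='8yh3z8' -> body[7..13], body so far='6uqkkr48yh3z8'
Chunk 3: stream[23..24]='4' size=0x4=4, data at stream[26..30]='2xjf' -> body[13..17], body so far='6uqkkr48yh3z82xjf'
Chunk 4: stream[32..33]='7' size=0x7=7, data at stream[35..42]='zuhzl4j' -> body[17..24], body so far='6uqkkr48yh3z82xjfzuhzl4j'
Chunk 5: stream[44..45]='0' size=0 (terminator). Final body='6uqkkr48yh3z82xjfzuhzl4j' (24 bytes)

Answer: 7 6 4 7 0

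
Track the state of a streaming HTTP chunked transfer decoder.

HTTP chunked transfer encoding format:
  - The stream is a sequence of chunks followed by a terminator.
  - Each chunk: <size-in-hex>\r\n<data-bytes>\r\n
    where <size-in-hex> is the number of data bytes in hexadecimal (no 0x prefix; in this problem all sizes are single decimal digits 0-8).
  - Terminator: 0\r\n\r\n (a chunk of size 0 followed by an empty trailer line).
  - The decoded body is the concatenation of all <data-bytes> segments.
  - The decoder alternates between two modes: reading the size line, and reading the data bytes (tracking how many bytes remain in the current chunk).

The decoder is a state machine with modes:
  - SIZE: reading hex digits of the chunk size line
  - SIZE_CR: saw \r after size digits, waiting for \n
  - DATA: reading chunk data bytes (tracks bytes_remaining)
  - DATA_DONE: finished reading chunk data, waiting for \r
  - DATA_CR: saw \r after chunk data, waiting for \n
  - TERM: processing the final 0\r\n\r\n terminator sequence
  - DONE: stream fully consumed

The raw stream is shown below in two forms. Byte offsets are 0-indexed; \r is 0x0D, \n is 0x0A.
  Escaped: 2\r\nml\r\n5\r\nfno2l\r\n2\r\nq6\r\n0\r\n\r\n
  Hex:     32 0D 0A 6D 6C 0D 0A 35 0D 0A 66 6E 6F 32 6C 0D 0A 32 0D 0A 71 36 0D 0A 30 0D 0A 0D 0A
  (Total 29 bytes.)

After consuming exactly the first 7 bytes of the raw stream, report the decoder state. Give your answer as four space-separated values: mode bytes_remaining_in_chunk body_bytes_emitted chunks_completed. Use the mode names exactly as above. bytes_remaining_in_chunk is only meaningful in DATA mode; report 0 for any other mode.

Byte 0 = '2': mode=SIZE remaining=0 emitted=0 chunks_done=0
Byte 1 = 0x0D: mode=SIZE_CR remaining=0 emitted=0 chunks_done=0
Byte 2 = 0x0A: mode=DATA remaining=2 emitted=0 chunks_done=0
Byte 3 = 'm': mode=DATA remaining=1 emitted=1 chunks_done=0
Byte 4 = 'l': mode=DATA_DONE remaining=0 emitted=2 chunks_done=0
Byte 5 = 0x0D: mode=DATA_CR remaining=0 emitted=2 chunks_done=0
Byte 6 = 0x0A: mode=SIZE remaining=0 emitted=2 chunks_done=1

Answer: SIZE 0 2 1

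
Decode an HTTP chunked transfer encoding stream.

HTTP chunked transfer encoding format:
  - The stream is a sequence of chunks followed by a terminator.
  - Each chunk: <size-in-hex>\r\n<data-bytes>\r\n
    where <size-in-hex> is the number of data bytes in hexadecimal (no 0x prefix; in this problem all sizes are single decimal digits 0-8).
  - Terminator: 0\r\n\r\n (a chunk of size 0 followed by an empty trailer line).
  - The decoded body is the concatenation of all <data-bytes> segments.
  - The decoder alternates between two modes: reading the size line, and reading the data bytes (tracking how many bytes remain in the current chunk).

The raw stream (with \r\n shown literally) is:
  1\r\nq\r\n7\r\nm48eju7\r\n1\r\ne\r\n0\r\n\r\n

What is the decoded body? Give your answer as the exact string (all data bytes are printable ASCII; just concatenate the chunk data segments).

Chunk 1: stream[0..1]='1' size=0x1=1, data at stream[3..4]='q' -> body[0..1], body so far='q'
Chunk 2: stream[6..7]='7' size=0x7=7, data at stream[9..16]='m48eju7' -> body[1..8], body so far='qm48eju7'
Chunk 3: stream[18..19]='1' size=0x1=1, data at stream[21..22]='e' -> body[8..9], body so far='qm48eju7e'
Chunk 4: stream[24..25]='0' size=0 (terminator). Final body='qm48eju7e' (9 bytes)

Answer: qm48eju7e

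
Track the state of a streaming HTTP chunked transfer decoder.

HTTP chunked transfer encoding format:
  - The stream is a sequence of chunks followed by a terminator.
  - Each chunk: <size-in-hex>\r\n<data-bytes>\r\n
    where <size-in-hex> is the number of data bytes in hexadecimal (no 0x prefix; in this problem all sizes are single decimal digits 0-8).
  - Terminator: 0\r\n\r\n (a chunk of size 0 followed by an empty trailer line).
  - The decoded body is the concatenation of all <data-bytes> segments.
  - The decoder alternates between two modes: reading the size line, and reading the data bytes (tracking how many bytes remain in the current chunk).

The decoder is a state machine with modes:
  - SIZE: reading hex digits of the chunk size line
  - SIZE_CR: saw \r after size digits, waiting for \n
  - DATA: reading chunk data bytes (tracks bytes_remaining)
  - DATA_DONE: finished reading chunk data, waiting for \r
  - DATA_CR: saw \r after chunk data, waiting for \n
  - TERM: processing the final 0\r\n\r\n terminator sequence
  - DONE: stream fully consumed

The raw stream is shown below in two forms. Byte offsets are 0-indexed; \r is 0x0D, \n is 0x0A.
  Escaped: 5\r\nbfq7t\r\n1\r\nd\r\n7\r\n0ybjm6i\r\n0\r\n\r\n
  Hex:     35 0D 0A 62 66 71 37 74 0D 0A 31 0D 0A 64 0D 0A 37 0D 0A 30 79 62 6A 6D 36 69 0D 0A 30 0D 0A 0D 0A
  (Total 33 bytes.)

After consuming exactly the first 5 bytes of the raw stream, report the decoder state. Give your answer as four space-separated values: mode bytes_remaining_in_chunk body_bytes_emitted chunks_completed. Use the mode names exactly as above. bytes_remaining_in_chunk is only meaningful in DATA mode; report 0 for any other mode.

Answer: DATA 3 2 0

Derivation:
Byte 0 = '5': mode=SIZE remaining=0 emitted=0 chunks_done=0
Byte 1 = 0x0D: mode=SIZE_CR remaining=0 emitted=0 chunks_done=0
Byte 2 = 0x0A: mode=DATA remaining=5 emitted=0 chunks_done=0
Byte 3 = 'b': mode=DATA remaining=4 emitted=1 chunks_done=0
Byte 4 = 'f': mode=DATA remaining=3 emitted=2 chunks_done=0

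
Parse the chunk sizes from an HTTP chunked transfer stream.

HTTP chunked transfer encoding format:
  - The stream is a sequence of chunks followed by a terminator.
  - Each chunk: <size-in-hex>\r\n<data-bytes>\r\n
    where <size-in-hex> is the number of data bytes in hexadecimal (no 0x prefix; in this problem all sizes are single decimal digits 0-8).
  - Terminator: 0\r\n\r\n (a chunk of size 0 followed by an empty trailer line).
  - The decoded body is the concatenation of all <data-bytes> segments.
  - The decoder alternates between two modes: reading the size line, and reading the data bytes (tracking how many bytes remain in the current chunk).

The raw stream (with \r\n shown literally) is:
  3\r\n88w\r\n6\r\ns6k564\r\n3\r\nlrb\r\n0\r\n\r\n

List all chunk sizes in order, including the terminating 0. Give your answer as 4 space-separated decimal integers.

Answer: 3 6 3 0

Derivation:
Chunk 1: stream[0..1]='3' size=0x3=3, data at stream[3..6]='88w' -> body[0..3], body so far='88w'
Chunk 2: stream[8..9]='6' size=0x6=6, data at stream[11..17]='s6k564' -> body[3..9], body so far='88ws6k564'
Chunk 3: stream[19..20]='3' size=0x3=3, data at stream[22..25]='lrb' -> body[9..12], body so far='88ws6k564lrb'
Chunk 4: stream[27..28]='0' size=0 (terminator). Final body='88ws6k564lrb' (12 bytes)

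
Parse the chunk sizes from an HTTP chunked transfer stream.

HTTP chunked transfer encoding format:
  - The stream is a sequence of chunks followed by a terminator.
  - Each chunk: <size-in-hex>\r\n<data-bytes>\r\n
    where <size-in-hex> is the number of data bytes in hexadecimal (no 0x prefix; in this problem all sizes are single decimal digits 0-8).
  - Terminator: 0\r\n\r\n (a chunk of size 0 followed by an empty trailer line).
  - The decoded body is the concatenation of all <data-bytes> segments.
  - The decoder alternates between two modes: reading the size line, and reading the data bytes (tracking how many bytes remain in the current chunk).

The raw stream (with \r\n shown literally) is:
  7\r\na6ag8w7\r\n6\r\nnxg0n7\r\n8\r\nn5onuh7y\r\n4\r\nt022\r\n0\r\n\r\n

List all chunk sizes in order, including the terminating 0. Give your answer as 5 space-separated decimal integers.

Answer: 7 6 8 4 0

Derivation:
Chunk 1: stream[0..1]='7' size=0x7=7, data at stream[3..10]='a6ag8w7' -> body[0..7], body so far='a6ag8w7'
Chunk 2: stream[12..13]='6' size=0x6=6, data at stream[15..21]='nxg0n7' -> body[7..13], body so far='a6ag8w7nxg0n7'
Chunk 3: stream[23..24]='8' size=0x8=8, data at stream[26..34]='n5onuh7y' -> body[13..21], body so far='a6ag8w7nxg0n7n5onuh7y'
Chunk 4: stream[36..37]='4' size=0x4=4, data at stream[39..43]='t022' -> body[21..25], body so far='a6ag8w7nxg0n7n5onuh7yt022'
Chunk 5: stream[45..46]='0' size=0 (terminator). Final body='a6ag8w7nxg0n7n5onuh7yt022' (25 bytes)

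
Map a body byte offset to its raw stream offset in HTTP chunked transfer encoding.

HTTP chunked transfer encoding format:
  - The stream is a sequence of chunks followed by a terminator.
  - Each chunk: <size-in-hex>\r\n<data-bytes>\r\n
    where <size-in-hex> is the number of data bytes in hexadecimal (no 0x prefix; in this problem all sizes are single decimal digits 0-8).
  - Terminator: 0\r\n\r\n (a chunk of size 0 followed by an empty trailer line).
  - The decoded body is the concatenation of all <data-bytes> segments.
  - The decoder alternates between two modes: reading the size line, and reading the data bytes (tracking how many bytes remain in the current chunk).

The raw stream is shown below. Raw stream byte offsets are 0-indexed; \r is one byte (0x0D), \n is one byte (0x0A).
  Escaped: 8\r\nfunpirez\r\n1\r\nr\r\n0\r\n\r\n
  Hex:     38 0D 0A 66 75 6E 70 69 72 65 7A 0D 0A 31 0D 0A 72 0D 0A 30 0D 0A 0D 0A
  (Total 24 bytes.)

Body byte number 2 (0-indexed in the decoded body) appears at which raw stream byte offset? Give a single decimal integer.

Answer: 5

Derivation:
Chunk 1: stream[0..1]='8' size=0x8=8, data at stream[3..11]='funpirez' -> body[0..8], body so far='funpirez'
Chunk 2: stream[13..14]='1' size=0x1=1, data at stream[16..17]='r' -> body[8..9], body so far='funpirezr'
Chunk 3: stream[19..20]='0' size=0 (terminator). Final body='funpirezr' (9 bytes)
Body byte 2 at stream offset 5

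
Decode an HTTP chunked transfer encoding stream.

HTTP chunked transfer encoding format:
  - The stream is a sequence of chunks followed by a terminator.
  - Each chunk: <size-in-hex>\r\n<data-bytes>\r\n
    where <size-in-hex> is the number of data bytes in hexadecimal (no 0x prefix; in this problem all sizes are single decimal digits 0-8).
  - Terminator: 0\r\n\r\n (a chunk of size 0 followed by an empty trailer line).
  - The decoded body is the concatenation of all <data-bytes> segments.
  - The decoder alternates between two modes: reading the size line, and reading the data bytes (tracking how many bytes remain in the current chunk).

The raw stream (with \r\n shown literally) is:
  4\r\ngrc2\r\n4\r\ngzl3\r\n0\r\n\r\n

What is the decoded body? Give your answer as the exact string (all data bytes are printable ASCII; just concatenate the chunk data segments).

Chunk 1: stream[0..1]='4' size=0x4=4, data at stream[3..7]='grc2' -> body[0..4], body so far='grc2'
Chunk 2: stream[9..10]='4' size=0x4=4, data at stream[12..16]='gzl3' -> body[4..8], body so far='grc2gzl3'
Chunk 3: stream[18..19]='0' size=0 (terminator). Final body='grc2gzl3' (8 bytes)

Answer: grc2gzl3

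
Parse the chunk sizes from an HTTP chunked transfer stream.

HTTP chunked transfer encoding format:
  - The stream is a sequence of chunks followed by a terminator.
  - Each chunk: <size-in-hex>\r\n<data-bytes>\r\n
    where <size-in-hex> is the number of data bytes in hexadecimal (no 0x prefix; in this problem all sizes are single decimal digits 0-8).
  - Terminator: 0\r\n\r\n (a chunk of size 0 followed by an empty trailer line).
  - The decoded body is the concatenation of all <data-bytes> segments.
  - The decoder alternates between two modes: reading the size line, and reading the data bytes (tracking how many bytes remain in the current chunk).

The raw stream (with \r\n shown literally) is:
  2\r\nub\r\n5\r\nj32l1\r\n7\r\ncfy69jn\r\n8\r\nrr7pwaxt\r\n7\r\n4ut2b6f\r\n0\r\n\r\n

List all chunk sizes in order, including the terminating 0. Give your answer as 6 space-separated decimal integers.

Answer: 2 5 7 8 7 0

Derivation:
Chunk 1: stream[0..1]='2' size=0x2=2, data at stream[3..5]='ub' -> body[0..2], body so far='ub'
Chunk 2: stream[7..8]='5' size=0x5=5, data at stream[10..15]='j32l1' -> body[2..7], body so far='ubj32l1'
Chunk 3: stream[17..18]='7' size=0x7=7, data at stream[20..27]='cfy69jn' -> body[7..14], body so far='ubj32l1cfy69jn'
Chunk 4: stream[29..30]='8' size=0x8=8, data at stream[32..40]='rr7pwaxt' -> body[14..22], body so far='ubj32l1cfy69jnrr7pwaxt'
Chunk 5: stream[42..43]='7' size=0x7=7, data at stream[45..52]='4ut2b6f' -> body[22..29], body so far='ubj32l1cfy69jnrr7pwaxt4ut2b6f'
Chunk 6: stream[54..55]='0' size=0 (terminator). Final body='ubj32l1cfy69jnrr7pwaxt4ut2b6f' (29 bytes)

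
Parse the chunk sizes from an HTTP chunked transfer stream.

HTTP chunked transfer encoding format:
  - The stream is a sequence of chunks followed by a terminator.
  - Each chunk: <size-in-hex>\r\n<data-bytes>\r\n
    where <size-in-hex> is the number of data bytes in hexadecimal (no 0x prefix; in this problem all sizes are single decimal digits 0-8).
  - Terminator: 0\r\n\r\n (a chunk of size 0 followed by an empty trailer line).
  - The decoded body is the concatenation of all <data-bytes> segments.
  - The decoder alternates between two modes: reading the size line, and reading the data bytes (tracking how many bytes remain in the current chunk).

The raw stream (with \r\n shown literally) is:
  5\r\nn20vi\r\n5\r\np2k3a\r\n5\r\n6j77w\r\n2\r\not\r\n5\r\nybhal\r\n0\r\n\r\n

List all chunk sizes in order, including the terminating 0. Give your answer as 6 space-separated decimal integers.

Chunk 1: stream[0..1]='5' size=0x5=5, data at stream[3..8]='n20vi' -> body[0..5], body so far='n20vi'
Chunk 2: stream[10..11]='5' size=0x5=5, data at stream[13..18]='p2k3a' -> body[5..10], body so far='n20vip2k3a'
Chunk 3: stream[20..21]='5' size=0x5=5, data at stream[23..28]='6j77w' -> body[10..15], body so far='n20vip2k3a6j77w'
Chunk 4: stream[30..31]='2' size=0x2=2, data at stream[33..35]='ot' -> body[15..17], body so far='n20vip2k3a6j77wot'
Chunk 5: stream[37..38]='5' size=0x5=5, data at stream[40..45]='ybhal' -> body[17..22], body so far='n20vip2k3a6j77wotybhal'
Chunk 6: stream[47..48]='0' size=0 (terminator). Final body='n20vip2k3a6j77wotybhal' (22 bytes)

Answer: 5 5 5 2 5 0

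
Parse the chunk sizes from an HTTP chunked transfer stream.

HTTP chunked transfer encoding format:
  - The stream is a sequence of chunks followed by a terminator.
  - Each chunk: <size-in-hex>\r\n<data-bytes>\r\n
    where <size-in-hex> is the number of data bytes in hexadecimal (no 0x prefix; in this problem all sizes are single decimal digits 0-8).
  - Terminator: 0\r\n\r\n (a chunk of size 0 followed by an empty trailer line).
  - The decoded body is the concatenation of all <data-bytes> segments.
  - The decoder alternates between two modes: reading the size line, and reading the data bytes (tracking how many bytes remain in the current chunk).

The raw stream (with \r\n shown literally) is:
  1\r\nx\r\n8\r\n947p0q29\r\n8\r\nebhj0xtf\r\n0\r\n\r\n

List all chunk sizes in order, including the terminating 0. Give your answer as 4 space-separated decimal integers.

Chunk 1: stream[0..1]='1' size=0x1=1, data at stream[3..4]='x' -> body[0..1], body so far='x'
Chunk 2: stream[6..7]='8' size=0x8=8, data at stream[9..17]='947p0q29' -> body[1..9], body so far='x947p0q29'
Chunk 3: stream[19..20]='8' size=0x8=8, data at stream[22..30]='ebhj0xtf' -> body[9..17], body so far='x947p0q29ebhj0xtf'
Chunk 4: stream[32..33]='0' size=0 (terminator). Final body='x947p0q29ebhj0xtf' (17 bytes)

Answer: 1 8 8 0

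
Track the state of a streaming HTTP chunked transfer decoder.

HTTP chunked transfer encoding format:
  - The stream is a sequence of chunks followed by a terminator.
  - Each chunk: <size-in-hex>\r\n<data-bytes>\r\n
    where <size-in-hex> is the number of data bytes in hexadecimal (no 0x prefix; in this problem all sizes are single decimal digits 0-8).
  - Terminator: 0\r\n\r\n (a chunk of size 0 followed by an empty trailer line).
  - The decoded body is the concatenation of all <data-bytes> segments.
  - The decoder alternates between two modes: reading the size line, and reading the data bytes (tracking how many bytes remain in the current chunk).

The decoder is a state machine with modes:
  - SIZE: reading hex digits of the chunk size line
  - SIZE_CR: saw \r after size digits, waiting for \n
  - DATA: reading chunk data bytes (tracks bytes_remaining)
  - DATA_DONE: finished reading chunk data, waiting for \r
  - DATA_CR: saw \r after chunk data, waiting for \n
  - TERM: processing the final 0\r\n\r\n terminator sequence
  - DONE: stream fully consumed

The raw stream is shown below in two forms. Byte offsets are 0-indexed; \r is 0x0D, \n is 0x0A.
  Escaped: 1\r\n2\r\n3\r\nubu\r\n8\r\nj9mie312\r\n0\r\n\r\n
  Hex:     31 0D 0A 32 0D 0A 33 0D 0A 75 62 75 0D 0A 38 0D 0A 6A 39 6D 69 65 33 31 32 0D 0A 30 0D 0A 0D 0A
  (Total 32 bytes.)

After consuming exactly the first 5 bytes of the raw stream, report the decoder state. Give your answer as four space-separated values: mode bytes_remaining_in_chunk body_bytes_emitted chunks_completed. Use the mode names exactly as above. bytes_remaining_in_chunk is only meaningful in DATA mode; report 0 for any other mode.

Answer: DATA_CR 0 1 0

Derivation:
Byte 0 = '1': mode=SIZE remaining=0 emitted=0 chunks_done=0
Byte 1 = 0x0D: mode=SIZE_CR remaining=0 emitted=0 chunks_done=0
Byte 2 = 0x0A: mode=DATA remaining=1 emitted=0 chunks_done=0
Byte 3 = '2': mode=DATA_DONE remaining=0 emitted=1 chunks_done=0
Byte 4 = 0x0D: mode=DATA_CR remaining=0 emitted=1 chunks_done=0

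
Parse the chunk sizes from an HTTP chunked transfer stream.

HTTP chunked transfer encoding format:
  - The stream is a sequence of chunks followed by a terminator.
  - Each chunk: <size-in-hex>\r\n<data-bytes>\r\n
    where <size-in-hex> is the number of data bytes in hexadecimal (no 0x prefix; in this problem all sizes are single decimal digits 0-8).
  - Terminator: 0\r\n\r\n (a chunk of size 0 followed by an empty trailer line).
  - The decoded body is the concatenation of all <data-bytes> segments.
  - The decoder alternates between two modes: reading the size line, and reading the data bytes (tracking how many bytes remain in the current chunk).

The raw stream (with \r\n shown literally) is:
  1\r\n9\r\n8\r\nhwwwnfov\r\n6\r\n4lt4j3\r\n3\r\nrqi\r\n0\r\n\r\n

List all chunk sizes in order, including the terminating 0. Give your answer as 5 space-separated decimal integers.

Answer: 1 8 6 3 0

Derivation:
Chunk 1: stream[0..1]='1' size=0x1=1, data at stream[3..4]='9' -> body[0..1], body so far='9'
Chunk 2: stream[6..7]='8' size=0x8=8, data at stream[9..17]='hwwwnfov' -> body[1..9], body so far='9hwwwnfov'
Chunk 3: stream[19..20]='6' size=0x6=6, data at stream[22..28]='4lt4j3' -> body[9..15], body so far='9hwwwnfov4lt4j3'
Chunk 4: stream[30..31]='3' size=0x3=3, data at stream[33..36]='rqi' -> body[15..18], body so far='9hwwwnfov4lt4j3rqi'
Chunk 5: stream[38..39]='0' size=0 (terminator). Final body='9hwwwnfov4lt4j3rqi' (18 bytes)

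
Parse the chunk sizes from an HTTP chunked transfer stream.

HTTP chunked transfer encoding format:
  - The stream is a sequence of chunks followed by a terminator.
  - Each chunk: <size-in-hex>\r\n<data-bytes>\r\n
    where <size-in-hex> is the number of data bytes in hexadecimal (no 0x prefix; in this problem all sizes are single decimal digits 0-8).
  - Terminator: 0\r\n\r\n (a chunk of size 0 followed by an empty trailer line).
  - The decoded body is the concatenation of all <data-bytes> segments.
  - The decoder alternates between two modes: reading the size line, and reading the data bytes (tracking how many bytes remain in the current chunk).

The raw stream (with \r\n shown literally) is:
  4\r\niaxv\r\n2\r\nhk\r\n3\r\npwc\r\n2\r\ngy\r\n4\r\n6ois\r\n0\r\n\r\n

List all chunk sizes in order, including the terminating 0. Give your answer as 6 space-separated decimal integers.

Answer: 4 2 3 2 4 0

Derivation:
Chunk 1: stream[0..1]='4' size=0x4=4, data at stream[3..7]='iaxv' -> body[0..4], body so far='iaxv'
Chunk 2: stream[9..10]='2' size=0x2=2, data at stream[12..14]='hk' -> body[4..6], body so far='iaxvhk'
Chunk 3: stream[16..17]='3' size=0x3=3, data at stream[19..22]='pwc' -> body[6..9], body so far='iaxvhkpwc'
Chunk 4: stream[24..25]='2' size=0x2=2, data at stream[27..29]='gy' -> body[9..11], body so far='iaxvhkpwcgy'
Chunk 5: stream[31..32]='4' size=0x4=4, data at stream[34..38]='6ois' -> body[11..15], body so far='iaxvhkpwcgy6ois'
Chunk 6: stream[40..41]='0' size=0 (terminator). Final body='iaxvhkpwcgy6ois' (15 bytes)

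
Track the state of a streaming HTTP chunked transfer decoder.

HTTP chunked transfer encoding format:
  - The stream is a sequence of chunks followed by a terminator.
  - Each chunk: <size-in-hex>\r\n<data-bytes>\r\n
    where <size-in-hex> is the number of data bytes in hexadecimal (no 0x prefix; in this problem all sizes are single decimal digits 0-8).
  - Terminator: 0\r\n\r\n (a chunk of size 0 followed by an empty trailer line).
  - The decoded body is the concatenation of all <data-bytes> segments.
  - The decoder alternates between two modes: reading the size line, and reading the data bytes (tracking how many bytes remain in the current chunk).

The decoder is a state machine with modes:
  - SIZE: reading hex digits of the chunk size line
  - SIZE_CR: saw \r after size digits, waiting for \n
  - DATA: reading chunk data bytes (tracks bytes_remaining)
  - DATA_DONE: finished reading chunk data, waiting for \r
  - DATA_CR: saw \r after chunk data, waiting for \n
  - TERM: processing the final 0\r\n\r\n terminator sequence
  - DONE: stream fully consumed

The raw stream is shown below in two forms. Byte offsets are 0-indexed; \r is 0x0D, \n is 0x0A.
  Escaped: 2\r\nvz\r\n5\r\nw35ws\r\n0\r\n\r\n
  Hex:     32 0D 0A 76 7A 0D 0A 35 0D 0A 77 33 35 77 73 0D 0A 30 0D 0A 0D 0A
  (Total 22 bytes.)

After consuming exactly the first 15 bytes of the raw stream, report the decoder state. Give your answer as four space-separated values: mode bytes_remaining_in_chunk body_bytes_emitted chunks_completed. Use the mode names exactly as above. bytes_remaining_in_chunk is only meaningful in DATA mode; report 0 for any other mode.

Answer: DATA_DONE 0 7 1

Derivation:
Byte 0 = '2': mode=SIZE remaining=0 emitted=0 chunks_done=0
Byte 1 = 0x0D: mode=SIZE_CR remaining=0 emitted=0 chunks_done=0
Byte 2 = 0x0A: mode=DATA remaining=2 emitted=0 chunks_done=0
Byte 3 = 'v': mode=DATA remaining=1 emitted=1 chunks_done=0
Byte 4 = 'z': mode=DATA_DONE remaining=0 emitted=2 chunks_done=0
Byte 5 = 0x0D: mode=DATA_CR remaining=0 emitted=2 chunks_done=0
Byte 6 = 0x0A: mode=SIZE remaining=0 emitted=2 chunks_done=1
Byte 7 = '5': mode=SIZE remaining=0 emitted=2 chunks_done=1
Byte 8 = 0x0D: mode=SIZE_CR remaining=0 emitted=2 chunks_done=1
Byte 9 = 0x0A: mode=DATA remaining=5 emitted=2 chunks_done=1
Byte 10 = 'w': mode=DATA remaining=4 emitted=3 chunks_done=1
Byte 11 = '3': mode=DATA remaining=3 emitted=4 chunks_done=1
Byte 12 = '5': mode=DATA remaining=2 emitted=5 chunks_done=1
Byte 13 = 'w': mode=DATA remaining=1 emitted=6 chunks_done=1
Byte 14 = 's': mode=DATA_DONE remaining=0 emitted=7 chunks_done=1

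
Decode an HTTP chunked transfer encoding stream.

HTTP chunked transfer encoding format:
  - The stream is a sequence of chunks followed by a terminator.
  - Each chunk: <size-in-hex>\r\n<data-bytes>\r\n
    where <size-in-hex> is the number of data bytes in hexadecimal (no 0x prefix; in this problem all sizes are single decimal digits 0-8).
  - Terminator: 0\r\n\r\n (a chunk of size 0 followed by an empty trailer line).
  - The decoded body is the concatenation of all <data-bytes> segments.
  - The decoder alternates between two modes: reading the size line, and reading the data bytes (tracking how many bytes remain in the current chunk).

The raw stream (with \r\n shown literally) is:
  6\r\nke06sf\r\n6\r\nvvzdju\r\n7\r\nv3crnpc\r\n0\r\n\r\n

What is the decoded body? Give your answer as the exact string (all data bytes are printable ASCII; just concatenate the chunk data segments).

Answer: ke06sfvvzdjuv3crnpc

Derivation:
Chunk 1: stream[0..1]='6' size=0x6=6, data at stream[3..9]='ke06sf' -> body[0..6], body so far='ke06sf'
Chunk 2: stream[11..12]='6' size=0x6=6, data at stream[14..20]='vvzdju' -> body[6..12], body so far='ke06sfvvzdju'
Chunk 3: stream[22..23]='7' size=0x7=7, data at stream[25..32]='v3crnpc' -> body[12..19], body so far='ke06sfvvzdjuv3crnpc'
Chunk 4: stream[34..35]='0' size=0 (terminator). Final body='ke06sfvvzdjuv3crnpc' (19 bytes)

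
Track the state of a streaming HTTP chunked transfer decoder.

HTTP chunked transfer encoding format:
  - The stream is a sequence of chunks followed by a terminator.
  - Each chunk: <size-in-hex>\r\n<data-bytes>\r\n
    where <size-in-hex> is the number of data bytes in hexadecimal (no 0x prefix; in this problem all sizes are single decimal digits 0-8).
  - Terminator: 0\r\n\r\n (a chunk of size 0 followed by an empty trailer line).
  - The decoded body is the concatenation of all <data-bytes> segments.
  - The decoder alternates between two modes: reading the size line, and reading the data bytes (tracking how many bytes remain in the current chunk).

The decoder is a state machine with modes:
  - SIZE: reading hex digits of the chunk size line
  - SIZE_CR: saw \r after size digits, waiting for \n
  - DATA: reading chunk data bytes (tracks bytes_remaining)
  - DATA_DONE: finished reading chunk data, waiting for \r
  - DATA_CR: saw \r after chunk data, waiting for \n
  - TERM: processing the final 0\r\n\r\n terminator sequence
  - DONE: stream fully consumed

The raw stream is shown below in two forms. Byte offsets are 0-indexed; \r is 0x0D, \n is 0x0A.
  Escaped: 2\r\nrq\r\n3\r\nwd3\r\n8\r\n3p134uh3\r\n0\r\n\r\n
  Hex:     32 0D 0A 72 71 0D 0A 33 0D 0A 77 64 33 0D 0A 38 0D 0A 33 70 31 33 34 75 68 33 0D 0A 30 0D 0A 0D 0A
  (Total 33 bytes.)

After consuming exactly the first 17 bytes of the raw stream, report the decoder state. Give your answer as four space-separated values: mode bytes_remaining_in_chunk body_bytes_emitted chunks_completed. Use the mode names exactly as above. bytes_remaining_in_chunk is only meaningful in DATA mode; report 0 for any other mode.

Answer: SIZE_CR 0 5 2

Derivation:
Byte 0 = '2': mode=SIZE remaining=0 emitted=0 chunks_done=0
Byte 1 = 0x0D: mode=SIZE_CR remaining=0 emitted=0 chunks_done=0
Byte 2 = 0x0A: mode=DATA remaining=2 emitted=0 chunks_done=0
Byte 3 = 'r': mode=DATA remaining=1 emitted=1 chunks_done=0
Byte 4 = 'q': mode=DATA_DONE remaining=0 emitted=2 chunks_done=0
Byte 5 = 0x0D: mode=DATA_CR remaining=0 emitted=2 chunks_done=0
Byte 6 = 0x0A: mode=SIZE remaining=0 emitted=2 chunks_done=1
Byte 7 = '3': mode=SIZE remaining=0 emitted=2 chunks_done=1
Byte 8 = 0x0D: mode=SIZE_CR remaining=0 emitted=2 chunks_done=1
Byte 9 = 0x0A: mode=DATA remaining=3 emitted=2 chunks_done=1
Byte 10 = 'w': mode=DATA remaining=2 emitted=3 chunks_done=1
Byte 11 = 'd': mode=DATA remaining=1 emitted=4 chunks_done=1
Byte 12 = '3': mode=DATA_DONE remaining=0 emitted=5 chunks_done=1
Byte 13 = 0x0D: mode=DATA_CR remaining=0 emitted=5 chunks_done=1
Byte 14 = 0x0A: mode=SIZE remaining=0 emitted=5 chunks_done=2
Byte 15 = '8': mode=SIZE remaining=0 emitted=5 chunks_done=2
Byte 16 = 0x0D: mode=SIZE_CR remaining=0 emitted=5 chunks_done=2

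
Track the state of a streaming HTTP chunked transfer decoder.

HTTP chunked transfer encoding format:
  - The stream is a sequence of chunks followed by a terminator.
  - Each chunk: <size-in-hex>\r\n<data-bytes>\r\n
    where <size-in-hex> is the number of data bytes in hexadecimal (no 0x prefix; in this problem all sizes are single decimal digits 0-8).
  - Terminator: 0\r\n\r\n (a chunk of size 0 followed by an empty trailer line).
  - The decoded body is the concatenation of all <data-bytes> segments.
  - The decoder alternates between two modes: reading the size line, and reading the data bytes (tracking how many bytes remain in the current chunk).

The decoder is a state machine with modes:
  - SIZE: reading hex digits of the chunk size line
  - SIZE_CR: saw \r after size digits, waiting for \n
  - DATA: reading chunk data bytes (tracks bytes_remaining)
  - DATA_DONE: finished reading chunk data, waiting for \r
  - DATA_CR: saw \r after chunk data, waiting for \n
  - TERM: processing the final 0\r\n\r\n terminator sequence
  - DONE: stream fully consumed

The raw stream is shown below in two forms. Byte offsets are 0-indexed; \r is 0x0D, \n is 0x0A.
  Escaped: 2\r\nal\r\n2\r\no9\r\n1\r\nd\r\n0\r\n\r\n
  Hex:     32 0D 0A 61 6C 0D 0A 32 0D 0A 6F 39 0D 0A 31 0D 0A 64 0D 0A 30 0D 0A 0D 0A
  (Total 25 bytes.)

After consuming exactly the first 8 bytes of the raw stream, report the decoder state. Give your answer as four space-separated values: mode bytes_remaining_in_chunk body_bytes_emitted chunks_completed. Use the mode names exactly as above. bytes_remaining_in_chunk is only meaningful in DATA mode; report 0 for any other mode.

Byte 0 = '2': mode=SIZE remaining=0 emitted=0 chunks_done=0
Byte 1 = 0x0D: mode=SIZE_CR remaining=0 emitted=0 chunks_done=0
Byte 2 = 0x0A: mode=DATA remaining=2 emitted=0 chunks_done=0
Byte 3 = 'a': mode=DATA remaining=1 emitted=1 chunks_done=0
Byte 4 = 'l': mode=DATA_DONE remaining=0 emitted=2 chunks_done=0
Byte 5 = 0x0D: mode=DATA_CR remaining=0 emitted=2 chunks_done=0
Byte 6 = 0x0A: mode=SIZE remaining=0 emitted=2 chunks_done=1
Byte 7 = '2': mode=SIZE remaining=0 emitted=2 chunks_done=1

Answer: SIZE 0 2 1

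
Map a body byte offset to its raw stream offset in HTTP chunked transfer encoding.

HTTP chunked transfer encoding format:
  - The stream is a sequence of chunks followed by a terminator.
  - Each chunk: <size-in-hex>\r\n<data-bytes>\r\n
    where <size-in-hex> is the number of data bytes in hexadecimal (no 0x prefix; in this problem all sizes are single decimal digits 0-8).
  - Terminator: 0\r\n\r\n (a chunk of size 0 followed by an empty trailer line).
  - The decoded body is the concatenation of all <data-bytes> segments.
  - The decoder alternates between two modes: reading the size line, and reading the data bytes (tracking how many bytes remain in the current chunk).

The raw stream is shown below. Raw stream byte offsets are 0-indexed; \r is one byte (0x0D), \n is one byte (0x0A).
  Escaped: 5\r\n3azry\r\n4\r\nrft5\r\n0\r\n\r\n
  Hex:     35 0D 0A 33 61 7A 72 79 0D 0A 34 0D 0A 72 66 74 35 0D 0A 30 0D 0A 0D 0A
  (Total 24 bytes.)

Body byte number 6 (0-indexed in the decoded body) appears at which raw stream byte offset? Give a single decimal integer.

Answer: 14

Derivation:
Chunk 1: stream[0..1]='5' size=0x5=5, data at stream[3..8]='3azry' -> body[0..5], body so far='3azry'
Chunk 2: stream[10..11]='4' size=0x4=4, data at stream[13..17]='rft5' -> body[5..9], body so far='3azryrft5'
Chunk 3: stream[19..20]='0' size=0 (terminator). Final body='3azryrft5' (9 bytes)
Body byte 6 at stream offset 14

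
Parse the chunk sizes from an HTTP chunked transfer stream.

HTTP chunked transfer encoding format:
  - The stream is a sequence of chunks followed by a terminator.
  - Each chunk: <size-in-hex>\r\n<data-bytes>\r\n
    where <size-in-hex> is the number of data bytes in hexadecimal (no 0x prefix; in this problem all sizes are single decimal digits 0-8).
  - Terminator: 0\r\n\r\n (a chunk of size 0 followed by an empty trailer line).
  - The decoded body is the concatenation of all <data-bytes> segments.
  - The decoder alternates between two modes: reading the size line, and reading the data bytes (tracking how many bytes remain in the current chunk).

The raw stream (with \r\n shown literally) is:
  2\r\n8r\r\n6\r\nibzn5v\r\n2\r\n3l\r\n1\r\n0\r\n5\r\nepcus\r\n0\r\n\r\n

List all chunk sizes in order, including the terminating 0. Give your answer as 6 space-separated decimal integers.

Answer: 2 6 2 1 5 0

Derivation:
Chunk 1: stream[0..1]='2' size=0x2=2, data at stream[3..5]='8r' -> body[0..2], body so far='8r'
Chunk 2: stream[7..8]='6' size=0x6=6, data at stream[10..16]='ibzn5v' -> body[2..8], body so far='8ribzn5v'
Chunk 3: stream[18..19]='2' size=0x2=2, data at stream[21..23]='3l' -> body[8..10], body so far='8ribzn5v3l'
Chunk 4: stream[25..26]='1' size=0x1=1, data at stream[28..29]='0' -> body[10..11], body so far='8ribzn5v3l0'
Chunk 5: stream[31..32]='5' size=0x5=5, data at stream[34..39]='epcus' -> body[11..16], body so far='8ribzn5v3l0epcus'
Chunk 6: stream[41..42]='0' size=0 (terminator). Final body='8ribzn5v3l0epcus' (16 bytes)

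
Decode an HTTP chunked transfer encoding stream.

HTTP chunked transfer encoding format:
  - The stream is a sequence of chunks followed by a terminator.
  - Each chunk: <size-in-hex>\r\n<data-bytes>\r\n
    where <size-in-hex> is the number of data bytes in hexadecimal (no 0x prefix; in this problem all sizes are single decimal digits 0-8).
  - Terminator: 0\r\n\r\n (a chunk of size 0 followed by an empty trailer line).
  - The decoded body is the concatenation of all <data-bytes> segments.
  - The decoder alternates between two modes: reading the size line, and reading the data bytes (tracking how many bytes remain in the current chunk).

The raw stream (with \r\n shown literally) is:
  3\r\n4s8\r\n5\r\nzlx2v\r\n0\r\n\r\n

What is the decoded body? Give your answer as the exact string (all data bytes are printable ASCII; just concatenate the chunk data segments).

Chunk 1: stream[0..1]='3' size=0x3=3, data at stream[3..6]='4s8' -> body[0..3], body so far='4s8'
Chunk 2: stream[8..9]='5' size=0x5=5, data at stream[11..16]='zlx2v' -> body[3..8], body so far='4s8zlx2v'
Chunk 3: stream[18..19]='0' size=0 (terminator). Final body='4s8zlx2v' (8 bytes)

Answer: 4s8zlx2v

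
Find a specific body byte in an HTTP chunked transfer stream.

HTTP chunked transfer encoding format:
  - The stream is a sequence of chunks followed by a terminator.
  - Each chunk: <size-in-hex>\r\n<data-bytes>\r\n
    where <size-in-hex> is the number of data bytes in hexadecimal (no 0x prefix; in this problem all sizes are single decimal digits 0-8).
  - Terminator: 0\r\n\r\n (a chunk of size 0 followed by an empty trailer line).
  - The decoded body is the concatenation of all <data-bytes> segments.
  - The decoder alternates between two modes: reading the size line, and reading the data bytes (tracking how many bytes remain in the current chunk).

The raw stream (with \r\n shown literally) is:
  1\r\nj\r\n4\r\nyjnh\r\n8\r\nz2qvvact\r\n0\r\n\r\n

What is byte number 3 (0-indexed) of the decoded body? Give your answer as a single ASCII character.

Chunk 1: stream[0..1]='1' size=0x1=1, data at stream[3..4]='j' -> body[0..1], body so far='j'
Chunk 2: stream[6..7]='4' size=0x4=4, data at stream[9..13]='yjnh' -> body[1..5], body so far='jyjnh'
Chunk 3: stream[15..16]='8' size=0x8=8, data at stream[18..26]='z2qvvact' -> body[5..13], body so far='jyjnhz2qvvact'
Chunk 4: stream[28..29]='0' size=0 (terminator). Final body='jyjnhz2qvvact' (13 bytes)
Body byte 3 = 'n'

Answer: n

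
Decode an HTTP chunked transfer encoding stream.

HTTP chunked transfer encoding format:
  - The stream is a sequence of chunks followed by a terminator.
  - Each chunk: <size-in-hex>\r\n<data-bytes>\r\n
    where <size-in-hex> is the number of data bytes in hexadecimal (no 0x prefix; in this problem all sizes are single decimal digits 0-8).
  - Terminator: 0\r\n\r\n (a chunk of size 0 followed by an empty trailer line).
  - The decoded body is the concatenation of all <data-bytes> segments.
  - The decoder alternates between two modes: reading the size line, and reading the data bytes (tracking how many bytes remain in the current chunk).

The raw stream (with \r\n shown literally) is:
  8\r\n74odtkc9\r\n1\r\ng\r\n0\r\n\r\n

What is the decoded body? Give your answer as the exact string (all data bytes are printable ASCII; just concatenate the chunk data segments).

Answer: 74odtkc9g

Derivation:
Chunk 1: stream[0..1]='8' size=0x8=8, data at stream[3..11]='74odtkc9' -> body[0..8], body so far='74odtkc9'
Chunk 2: stream[13..14]='1' size=0x1=1, data at stream[16..17]='g' -> body[8..9], body so far='74odtkc9g'
Chunk 3: stream[19..20]='0' size=0 (terminator). Final body='74odtkc9g' (9 bytes)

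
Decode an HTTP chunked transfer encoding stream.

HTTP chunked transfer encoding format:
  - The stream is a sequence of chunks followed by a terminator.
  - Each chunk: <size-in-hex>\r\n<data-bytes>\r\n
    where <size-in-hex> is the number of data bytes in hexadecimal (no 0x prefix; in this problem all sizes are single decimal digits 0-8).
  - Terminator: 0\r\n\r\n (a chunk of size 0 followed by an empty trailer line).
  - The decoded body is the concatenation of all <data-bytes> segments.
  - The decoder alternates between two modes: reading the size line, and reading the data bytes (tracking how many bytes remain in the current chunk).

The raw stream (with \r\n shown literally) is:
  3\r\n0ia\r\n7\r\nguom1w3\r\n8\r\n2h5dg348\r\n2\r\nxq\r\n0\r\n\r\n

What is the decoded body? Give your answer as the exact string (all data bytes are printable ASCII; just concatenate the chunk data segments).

Chunk 1: stream[0..1]='3' size=0x3=3, data at stream[3..6]='0ia' -> body[0..3], body so far='0ia'
Chunk 2: stream[8..9]='7' size=0x7=7, data at stream[11..18]='guom1w3' -> body[3..10], body so far='0iaguom1w3'
Chunk 3: stream[20..21]='8' size=0x8=8, data at stream[23..31]='2h5dg348' -> body[10..18], body so far='0iaguom1w32h5dg348'
Chunk 4: stream[33..34]='2' size=0x2=2, data at stream[36..38]='xq' -> body[18..20], body so far='0iaguom1w32h5dg348xq'
Chunk 5: stream[40..41]='0' size=0 (terminator). Final body='0iaguom1w32h5dg348xq' (20 bytes)

Answer: 0iaguom1w32h5dg348xq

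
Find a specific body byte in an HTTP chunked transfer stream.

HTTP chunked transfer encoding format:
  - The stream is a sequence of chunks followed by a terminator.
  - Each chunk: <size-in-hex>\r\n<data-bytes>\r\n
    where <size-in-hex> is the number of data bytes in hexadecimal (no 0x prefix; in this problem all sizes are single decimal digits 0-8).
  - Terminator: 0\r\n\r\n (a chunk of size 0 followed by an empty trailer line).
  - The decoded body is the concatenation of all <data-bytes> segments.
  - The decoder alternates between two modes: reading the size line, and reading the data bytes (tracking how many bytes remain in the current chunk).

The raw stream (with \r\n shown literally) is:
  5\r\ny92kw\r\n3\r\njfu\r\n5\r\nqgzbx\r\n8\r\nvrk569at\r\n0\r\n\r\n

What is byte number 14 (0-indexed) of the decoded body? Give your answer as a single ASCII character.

Answer: r

Derivation:
Chunk 1: stream[0..1]='5' size=0x5=5, data at stream[3..8]='y92kw' -> body[0..5], body so far='y92kw'
Chunk 2: stream[10..11]='3' size=0x3=3, data at stream[13..16]='jfu' -> body[5..8], body so far='y92kwjfu'
Chunk 3: stream[18..19]='5' size=0x5=5, data at stream[21..26]='qgzbx' -> body[8..13], body so far='y92kwjfuqgzbx'
Chunk 4: stream[28..29]='8' size=0x8=8, data at stream[31..39]='vrk569at' -> body[13..21], body so far='y92kwjfuqgzbxvrk569at'
Chunk 5: stream[41..42]='0' size=0 (terminator). Final body='y92kwjfuqgzbxvrk569at' (21 bytes)
Body byte 14 = 'r'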